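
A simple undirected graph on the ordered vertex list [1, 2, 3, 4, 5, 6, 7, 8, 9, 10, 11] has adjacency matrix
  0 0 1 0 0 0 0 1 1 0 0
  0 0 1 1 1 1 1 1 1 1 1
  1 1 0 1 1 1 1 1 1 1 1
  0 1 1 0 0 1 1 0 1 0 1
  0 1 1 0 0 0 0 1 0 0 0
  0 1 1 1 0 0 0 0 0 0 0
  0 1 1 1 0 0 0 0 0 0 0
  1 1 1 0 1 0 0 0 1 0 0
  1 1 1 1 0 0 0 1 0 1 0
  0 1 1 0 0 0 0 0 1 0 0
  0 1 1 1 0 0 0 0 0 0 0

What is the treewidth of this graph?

3

A width-3 tree decomposition is:
Bags: B1 = {2, 3, 4, 7}  B2 = {2, 3, 4, 6}  B3 = {2, 3, 4, 9}  B4 = {2, 3, 8, 9}  B5 = {2, 3, 9, 10}  B6 = {1, 3, 8, 9}  B7 = {2, 3, 4, 11}  B8 = {2, 3, 5, 8}
Tree: B1–B2, B1–B3, B3–B4, B4–B5, B4–B6, B3–B7, B4–B8
The largest bag has 4 vertices, giving width 3; this decomposition certifies tw(G) ≤ 3. Conversely, {1, 3, 8, 9} is a clique of size 4, and the vertices of any clique must share a bag in every tree decomposition; so some bag has ≥ 4 vertices and tw(G) ≥ 3. Therefore the treewidth is 3.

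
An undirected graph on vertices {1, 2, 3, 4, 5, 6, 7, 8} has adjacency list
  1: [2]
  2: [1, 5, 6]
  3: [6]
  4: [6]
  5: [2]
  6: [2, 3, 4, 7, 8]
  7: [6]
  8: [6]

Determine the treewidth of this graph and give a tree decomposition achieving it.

Every bag has size at most 2, so the width is 2 − 1 = 1 and tw(G) ≤ 1. Since G has at least one edge (e.g. 6–8), it is not an edgeless graph, so tw(G) ≥ 1. Hence tw(G) = 1 exactly.

Treewidth 1.
One such decomposition:
Bags: B1 = {6, 8}  B2 = {2, 6}  B3 = {6, 7}  B4 = {4, 6}  B5 = {3, 6}  B6 = {2, 5}  B7 = {1, 2}
Tree: B1–B2, B2–B3, B2–B4, B1–B5, B2–B6, B6–B7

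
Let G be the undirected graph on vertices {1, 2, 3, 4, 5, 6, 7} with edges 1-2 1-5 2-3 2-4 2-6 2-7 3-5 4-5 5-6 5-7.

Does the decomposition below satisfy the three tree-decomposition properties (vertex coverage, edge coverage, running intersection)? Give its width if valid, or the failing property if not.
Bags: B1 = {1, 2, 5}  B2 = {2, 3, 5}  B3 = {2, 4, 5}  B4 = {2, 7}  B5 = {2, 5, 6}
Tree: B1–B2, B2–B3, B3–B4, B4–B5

No — edge (5,7) lies in no bag.

A tree decomposition must satisfy three properties: every vertex lies in some bag; for every edge, both endpoints lie together in some bag; and for every vertex, the bags containing it form a connected subtree. Here edge (5,7) lies in no bag, so the decomposition is invalid.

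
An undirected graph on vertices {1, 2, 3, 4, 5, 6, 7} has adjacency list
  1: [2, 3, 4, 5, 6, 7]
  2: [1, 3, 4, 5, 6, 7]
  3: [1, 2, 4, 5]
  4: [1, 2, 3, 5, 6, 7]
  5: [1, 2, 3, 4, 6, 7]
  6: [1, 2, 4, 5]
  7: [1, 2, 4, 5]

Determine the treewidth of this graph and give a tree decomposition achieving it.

Each bag holds 5 vertices, so the decomposition has width 4, which upper-bounds the treewidth. For the lower bound, the 5 vertices {1, 2, 3, 4, 5} are pairwise adjacent, and any tree decomposition puts a clique entirely inside one bag — forcing width ≥ 4. Combining the bounds, tw(G) = 4.

Treewidth 4.
Bags: B1 = {1, 2, 4, 5, 6}  B2 = {1, 2, 4, 5, 7}  B3 = {1, 2, 3, 4, 5}
Tree: B1–B2, B1–B3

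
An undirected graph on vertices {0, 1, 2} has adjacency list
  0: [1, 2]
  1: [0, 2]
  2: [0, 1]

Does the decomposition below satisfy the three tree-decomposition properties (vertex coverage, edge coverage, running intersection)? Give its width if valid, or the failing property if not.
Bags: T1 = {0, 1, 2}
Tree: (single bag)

Checking the three conditions: (i) the bags cover all of {0, 1, 2}; (ii) for each edge, some bag contains both endpoints; (iii) the bags containing any fixed vertex form a subtree. All hold, so the decomposition is valid with width 3 − 1 = 2.

Yes; width 2.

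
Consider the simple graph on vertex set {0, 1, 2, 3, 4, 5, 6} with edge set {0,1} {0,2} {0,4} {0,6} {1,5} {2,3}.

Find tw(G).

1

A width-1 tree decomposition is:
Bags: B1 = {0, 2}  B2 = {2, 3}  B3 = {0, 4}  B4 = {0, 6}  B5 = {0, 1}  B6 = {1, 5}
Tree: B1–B2, B1–B3, B1–B4, B4–B5, B5–B6
Each bag holds 2 vertices, so the decomposition has width 1, which upper-bounds the treewidth. Since G has at least one edge (e.g. 2–0), it is not an edgeless graph, so tw(G) ≥ 1. Therefore the treewidth is 1.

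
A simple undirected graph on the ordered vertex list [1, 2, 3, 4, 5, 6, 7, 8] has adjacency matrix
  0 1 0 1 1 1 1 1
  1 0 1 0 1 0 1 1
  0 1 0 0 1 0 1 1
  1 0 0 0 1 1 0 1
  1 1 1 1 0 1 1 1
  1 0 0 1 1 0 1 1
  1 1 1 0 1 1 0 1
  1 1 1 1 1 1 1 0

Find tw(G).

A width-4 tree decomposition is:
Bags: B1 = {1, 5, 6, 7, 8}  B2 = {1, 2, 5, 7, 8}  B3 = {1, 4, 5, 6, 8}  B4 = {2, 3, 5, 7, 8}
Tree: B1–B2, B1–B3, B2–B4
Every bag has size at most 5, so the width is 5 − 1 = 4 and tw(G) ≤ 4. Conversely, {1, 2, 5, 7, 8} is a clique of size 5, and the vertices of any clique must share a bag in every tree decomposition; so some bag has ≥ 5 vertices and tw(G) ≥ 4. Hence tw(G) = 4 exactly.

4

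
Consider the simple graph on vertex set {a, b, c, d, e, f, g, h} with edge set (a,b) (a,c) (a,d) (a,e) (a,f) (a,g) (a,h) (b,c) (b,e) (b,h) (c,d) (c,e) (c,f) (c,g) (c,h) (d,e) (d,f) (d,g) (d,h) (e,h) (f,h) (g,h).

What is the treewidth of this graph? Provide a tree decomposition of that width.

Treewidth 4.
Bags: B1 = {a, c, d, g, h}  B2 = {a, c, d, e, h}  B3 = {a, c, d, f, h}  B4 = {a, b, c, e, h}
Tree: B1–B2, B1–B3, B2–B4

Every bag has size at most 5, so the width is 5 − 1 = 4 and tw(G) ≤ 4. For the lower bound, the 5 vertices {a, c, d, g, h} are pairwise adjacent, and any tree decomposition puts a clique entirely inside one bag — forcing width ≥ 4. Therefore the treewidth is 4.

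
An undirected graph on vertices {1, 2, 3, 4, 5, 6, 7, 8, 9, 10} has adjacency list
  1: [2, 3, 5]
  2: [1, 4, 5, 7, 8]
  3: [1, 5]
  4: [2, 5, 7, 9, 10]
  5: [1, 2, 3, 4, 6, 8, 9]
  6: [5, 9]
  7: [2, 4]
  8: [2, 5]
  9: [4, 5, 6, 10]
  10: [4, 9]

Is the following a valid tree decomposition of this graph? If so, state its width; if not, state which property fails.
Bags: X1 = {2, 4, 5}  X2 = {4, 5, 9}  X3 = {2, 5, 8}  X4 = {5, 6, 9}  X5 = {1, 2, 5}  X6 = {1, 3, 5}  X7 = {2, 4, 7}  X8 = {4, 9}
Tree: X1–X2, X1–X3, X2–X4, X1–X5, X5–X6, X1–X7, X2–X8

No — vertex 10 appears in no bag.

A tree decomposition must satisfy three properties: every vertex lies in some bag; for every edge, both endpoints lie together in some bag; and for every vertex, the bags containing it form a connected subtree. Here vertex 10 appears in no bag, so the decomposition is invalid.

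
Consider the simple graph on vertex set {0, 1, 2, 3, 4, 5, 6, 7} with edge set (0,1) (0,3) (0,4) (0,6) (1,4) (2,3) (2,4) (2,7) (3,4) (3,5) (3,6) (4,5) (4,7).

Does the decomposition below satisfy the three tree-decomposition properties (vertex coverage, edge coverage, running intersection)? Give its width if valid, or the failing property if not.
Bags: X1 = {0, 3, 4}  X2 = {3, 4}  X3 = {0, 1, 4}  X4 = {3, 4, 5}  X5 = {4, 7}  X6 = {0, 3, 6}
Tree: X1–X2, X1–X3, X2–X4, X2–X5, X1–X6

No — vertex 2 appears in no bag.

A tree decomposition must satisfy three properties: every vertex lies in some bag; for every edge, both endpoints lie together in some bag; and for every vertex, the bags containing it form a connected subtree. Here vertex 2 appears in no bag, so the decomposition is invalid.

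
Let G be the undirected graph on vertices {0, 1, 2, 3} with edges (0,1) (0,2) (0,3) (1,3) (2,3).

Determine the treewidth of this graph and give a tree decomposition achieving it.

Each bag holds 3 vertices, so the decomposition has width 2, which upper-bounds the treewidth. Conversely, {0, 1, 3} is a clique of size 3, and the vertices of any clique must share a bag in every tree decomposition; so some bag has ≥ 3 vertices and tw(G) ≥ 2. Combining the bounds, tw(G) = 2.

Treewidth 2.
Bags: B1 = {0, 2, 3}  B2 = {0, 1, 3}
Tree: B1–B2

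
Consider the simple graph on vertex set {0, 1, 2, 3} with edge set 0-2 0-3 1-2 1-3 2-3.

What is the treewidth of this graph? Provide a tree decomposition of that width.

Treewidth 2.
Bags: B1 = {1, 2, 3}  B2 = {0, 2, 3}
Tree: B1–B2

Every bag has size at most 3, so the width is 3 − 1 = 2 and tw(G) ≤ 2. On the other hand G contains the 3-clique {0, 2, 3}. A clique must lie in a single bag of any decomposition, so no decomposition can have width below 2. Combining the bounds, tw(G) = 2.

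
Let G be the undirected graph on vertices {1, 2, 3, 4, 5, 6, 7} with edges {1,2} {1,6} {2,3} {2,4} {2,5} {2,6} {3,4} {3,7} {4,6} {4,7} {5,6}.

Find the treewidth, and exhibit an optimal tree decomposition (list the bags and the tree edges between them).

Each bag holds 3 vertices, so the decomposition has width 2, which upper-bounds the treewidth. On the other hand G contains the 3-clique {2, 3, 4}. A clique must lie in a single bag of any decomposition, so no decomposition can have width below 2. Hence tw(G) = 2 exactly.

Treewidth 2.
Bags: B1 = {2, 4, 6}  B2 = {2, 3, 4}  B3 = {1, 2, 6}  B4 = {2, 5, 6}  B5 = {3, 4, 7}
Tree: B1–B2, B1–B3, B1–B4, B2–B5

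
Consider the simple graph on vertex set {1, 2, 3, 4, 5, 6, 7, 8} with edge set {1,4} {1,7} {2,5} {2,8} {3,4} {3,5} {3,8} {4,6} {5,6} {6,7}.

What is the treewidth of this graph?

A width-2 tree decomposition is:
Bags: B1 = {1, 6, 7}  B2 = {1, 4, 6}  B3 = {4, 5, 6}  B4 = {3, 4, 5}  B5 = {2, 3, 5}  B6 = {2, 3, 8}
Tree: B1–B2, B2–B3, B3–B4, B4–B5, B5–B6
Each bag holds 3 vertices, so the decomposition has width 2, which upper-bounds the treewidth. The edges 7–1–4–6–7 form a cycle, so G is not a tree and its treewidth is at least 2. Combining the bounds, tw(G) = 2.

2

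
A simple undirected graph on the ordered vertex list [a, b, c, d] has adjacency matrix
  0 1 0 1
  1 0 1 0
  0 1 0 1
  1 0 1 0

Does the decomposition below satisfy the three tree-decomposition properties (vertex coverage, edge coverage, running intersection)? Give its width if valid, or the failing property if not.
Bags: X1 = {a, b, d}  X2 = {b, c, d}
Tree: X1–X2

Yes; width 2.

Checking the three conditions: (i) the bags cover all of {a, b, c, d}; (ii) for each edge, some bag contains both endpoints; (iii) the bags containing any fixed vertex form a subtree. All hold, so the decomposition is valid with width 3 − 1 = 2.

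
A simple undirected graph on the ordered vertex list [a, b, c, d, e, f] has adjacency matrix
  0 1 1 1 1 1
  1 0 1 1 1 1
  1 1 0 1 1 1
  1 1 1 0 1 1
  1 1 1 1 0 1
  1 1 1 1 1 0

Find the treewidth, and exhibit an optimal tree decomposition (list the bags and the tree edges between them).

Treewidth 5.
One such decomposition:
Bags: B1 = {a, b, c, d, e, f}
Tree: (single bag)

A single bag containing all 6 vertices is trivially a valid decomposition of width 5. Conversely, {a, b, c, d, e, f} is a clique of size 6, and the vertices of any clique must share a bag in every tree decomposition; so some bag has ≥ 6 vertices and tw(G) ≥ 5. Therefore the treewidth is 5.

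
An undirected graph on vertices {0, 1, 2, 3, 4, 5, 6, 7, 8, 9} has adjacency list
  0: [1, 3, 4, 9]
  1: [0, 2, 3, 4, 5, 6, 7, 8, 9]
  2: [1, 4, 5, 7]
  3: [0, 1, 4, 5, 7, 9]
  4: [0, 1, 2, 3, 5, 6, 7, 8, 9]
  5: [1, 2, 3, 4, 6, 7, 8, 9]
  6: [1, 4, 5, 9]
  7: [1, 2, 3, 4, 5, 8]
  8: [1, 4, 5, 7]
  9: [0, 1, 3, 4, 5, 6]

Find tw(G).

A width-4 tree decomposition is:
Bags: B1 = {1, 2, 4, 5, 7}  B2 = {1, 4, 5, 7, 8}  B3 = {1, 3, 4, 5, 7}  B4 = {1, 3, 4, 5, 9}  B5 = {0, 1, 3, 4, 9}  B6 = {1, 4, 5, 6, 9}
Tree: B1–B2, B1–B3, B3–B4, B4–B5, B4–B6
Every bag has size at most 5, so the width is 5 − 1 = 4 and tw(G) ≤ 4. On the other hand G contains the 5-clique {0, 1, 3, 4, 9}. A clique must lie in a single bag of any decomposition, so no decomposition can have width below 4. Hence tw(G) = 4 exactly.

4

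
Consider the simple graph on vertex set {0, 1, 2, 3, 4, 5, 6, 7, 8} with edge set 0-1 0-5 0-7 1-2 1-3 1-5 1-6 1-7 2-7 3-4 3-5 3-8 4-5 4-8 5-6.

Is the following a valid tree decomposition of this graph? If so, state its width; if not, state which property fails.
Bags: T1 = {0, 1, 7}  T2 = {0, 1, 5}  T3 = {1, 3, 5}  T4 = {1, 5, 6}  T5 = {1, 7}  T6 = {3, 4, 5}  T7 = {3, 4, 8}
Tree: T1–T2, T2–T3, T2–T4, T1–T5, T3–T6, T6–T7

A tree decomposition must satisfy three properties: every vertex lies in some bag; for every edge, both endpoints lie together in some bag; and for every vertex, the bags containing it form a connected subtree. Here vertex 2 appears in no bag, so the decomposition is invalid.

No — vertex 2 appears in no bag.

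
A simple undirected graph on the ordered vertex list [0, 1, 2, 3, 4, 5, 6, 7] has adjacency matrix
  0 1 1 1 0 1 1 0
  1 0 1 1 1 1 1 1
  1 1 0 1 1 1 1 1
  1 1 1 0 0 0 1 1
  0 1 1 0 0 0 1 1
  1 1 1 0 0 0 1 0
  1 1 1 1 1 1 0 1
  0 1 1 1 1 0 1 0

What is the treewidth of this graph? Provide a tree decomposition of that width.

The largest bag has 5 vertices, giving width 4; this decomposition certifies tw(G) ≤ 4. For the lower bound, the 5 vertices {0, 1, 2, 3, 6} are pairwise adjacent, and any tree decomposition puts a clique entirely inside one bag — forcing width ≥ 4. Hence tw(G) = 4 exactly.

Treewidth 4.
One optimal decomposition is:
Bags: B1 = {0, 1, 2, 3, 6}  B2 = {1, 2, 3, 6, 7}  B3 = {0, 1, 2, 5, 6}  B4 = {1, 2, 4, 6, 7}
Tree: B1–B2, B1–B3, B2–B4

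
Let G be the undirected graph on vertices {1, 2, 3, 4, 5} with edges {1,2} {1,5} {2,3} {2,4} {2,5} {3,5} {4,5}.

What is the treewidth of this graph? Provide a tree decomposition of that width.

The largest bag has 3 vertices, giving width 2; this decomposition certifies tw(G) ≤ 2. For the lower bound, the 3 vertices {1, 2, 5} are pairwise adjacent, and any tree decomposition puts a clique entirely inside one bag — forcing width ≥ 2. Hence tw(G) = 2 exactly.

Treewidth 2.
One such decomposition:
Bags: B1 = {1, 2, 5}  B2 = {2, 4, 5}  B3 = {2, 3, 5}
Tree: B1–B2, B1–B3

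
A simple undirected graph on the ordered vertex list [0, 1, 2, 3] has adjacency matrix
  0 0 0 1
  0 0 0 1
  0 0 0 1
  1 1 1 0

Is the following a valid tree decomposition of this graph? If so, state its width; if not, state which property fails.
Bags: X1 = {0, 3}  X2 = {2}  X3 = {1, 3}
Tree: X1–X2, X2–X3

A tree decomposition must satisfy three properties: every vertex lies in some bag; for every edge, both endpoints lie together in some bag; and for every vertex, the bags containing it form a connected subtree. Here edge (3,2) lies in no bag, so the decomposition is invalid.

No — edge (3,2) lies in no bag.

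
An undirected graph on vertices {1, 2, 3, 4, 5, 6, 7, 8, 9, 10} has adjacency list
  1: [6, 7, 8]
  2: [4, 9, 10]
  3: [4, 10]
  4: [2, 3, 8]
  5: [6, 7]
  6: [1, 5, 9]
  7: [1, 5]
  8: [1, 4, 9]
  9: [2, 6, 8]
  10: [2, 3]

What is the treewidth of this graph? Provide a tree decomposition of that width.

Treewidth 2.
One optimal decomposition is:
Bags: B1 = {5, 6, 7}  B2 = {1, 6, 7}  B3 = {1, 6, 9}  B4 = {1, 8, 9}  B5 = {2, 8, 9}  B6 = {2, 4, 8}  B7 = {2, 4, 10}  B8 = {3, 4, 10}
Tree: B1–B2, B2–B3, B3–B4, B4–B5, B5–B6, B6–B7, B7–B8

Each bag holds 3 vertices, so the decomposition has width 2, which upper-bounds the treewidth. For the lower bound, G contains the cycle 5–7–1–6–5, so G is not a forest; only forests have treewidth ≤ 1, hence tw(G) ≥ 2. Combining the bounds, tw(G) = 2.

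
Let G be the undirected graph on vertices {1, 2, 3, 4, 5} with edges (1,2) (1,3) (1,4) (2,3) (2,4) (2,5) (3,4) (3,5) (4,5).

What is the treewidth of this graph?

A width-3 tree decomposition is:
Bags: B1 = {1, 2, 3, 4}  B2 = {2, 3, 4, 5}
Tree: B1–B2
The largest bag has 4 vertices, giving width 3; this decomposition certifies tw(G) ≤ 3. For the lower bound, the 4 vertices {1, 2, 3, 4} are pairwise adjacent, and any tree decomposition puts a clique entirely inside one bag — forcing width ≥ 3. The upper and lower bounds meet at 3, so that is the treewidth.

3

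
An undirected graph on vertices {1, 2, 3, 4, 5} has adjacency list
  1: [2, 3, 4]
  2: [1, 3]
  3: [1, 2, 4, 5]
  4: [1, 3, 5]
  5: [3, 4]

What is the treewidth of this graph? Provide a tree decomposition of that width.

The largest bag has 3 vertices, giving width 2; this decomposition certifies tw(G) ≤ 2. On the other hand G contains the 3-clique {1, 2, 3}. A clique must lie in a single bag of any decomposition, so no decomposition can have width below 2. Hence tw(G) = 2 exactly.

Treewidth 2.
Bags: B1 = {3, 4, 5}  B2 = {1, 3, 4}  B3 = {1, 2, 3}
Tree: B1–B2, B2–B3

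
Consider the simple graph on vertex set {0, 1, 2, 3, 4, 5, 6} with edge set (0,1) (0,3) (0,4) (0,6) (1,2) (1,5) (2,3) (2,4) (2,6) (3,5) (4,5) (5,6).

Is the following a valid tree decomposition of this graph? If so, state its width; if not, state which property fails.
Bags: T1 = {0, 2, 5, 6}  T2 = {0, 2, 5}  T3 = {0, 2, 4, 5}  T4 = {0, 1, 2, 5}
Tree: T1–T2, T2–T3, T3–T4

A tree decomposition must satisfy three properties: every vertex lies in some bag; for every edge, both endpoints lie together in some bag; and for every vertex, the bags containing it form a connected subtree. Here vertex 3 appears in no bag, so the decomposition is invalid.

No — vertex 3 appears in no bag.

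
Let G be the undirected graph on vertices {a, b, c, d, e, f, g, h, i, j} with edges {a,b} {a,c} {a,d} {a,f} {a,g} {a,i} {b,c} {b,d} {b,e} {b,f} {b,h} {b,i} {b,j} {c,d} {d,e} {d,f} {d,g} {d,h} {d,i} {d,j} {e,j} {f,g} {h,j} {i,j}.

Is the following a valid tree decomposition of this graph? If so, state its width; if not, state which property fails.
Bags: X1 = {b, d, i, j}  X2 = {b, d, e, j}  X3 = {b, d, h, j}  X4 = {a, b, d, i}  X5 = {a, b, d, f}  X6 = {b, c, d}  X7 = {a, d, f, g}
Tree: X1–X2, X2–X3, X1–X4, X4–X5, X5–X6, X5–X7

A tree decomposition must satisfy three properties: every vertex lies in some bag; for every edge, both endpoints lie together in some bag; and for every vertex, the bags containing it form a connected subtree. Here edge (a,c) lies in no bag, so the decomposition is invalid.

No — edge (a,c) lies in no bag.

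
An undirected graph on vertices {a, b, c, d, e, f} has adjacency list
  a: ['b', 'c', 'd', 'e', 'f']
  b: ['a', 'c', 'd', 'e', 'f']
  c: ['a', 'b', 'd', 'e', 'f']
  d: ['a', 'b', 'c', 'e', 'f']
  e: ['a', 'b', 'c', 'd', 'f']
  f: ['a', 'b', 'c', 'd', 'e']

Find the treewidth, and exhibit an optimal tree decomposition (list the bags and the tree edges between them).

Treewidth 5.
One such decomposition:
Bags: B1 = {a, b, c, d, e, f}
Tree: (single bag)

A single bag containing all 6 vertices is trivially a valid decomposition of width 5. For the lower bound, the 6 vertices {a, b, c, d, e, f} are pairwise adjacent, and any tree decomposition puts a clique entirely inside one bag — forcing width ≥ 5. The upper and lower bounds meet at 5, so that is the treewidth.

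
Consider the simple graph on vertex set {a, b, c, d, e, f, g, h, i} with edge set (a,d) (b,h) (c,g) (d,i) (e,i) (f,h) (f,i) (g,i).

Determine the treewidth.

1

A width-1 tree decomposition is:
Bags: B1 = {f, i}  B2 = {g, i}  B3 = {f, h}  B4 = {d, i}  B5 = {e, i}  B6 = {b, h}  B7 = {c, g}  B8 = {a, d}
Tree: B1–B2, B1–B3, B1–B4, B2–B5, B3–B6, B2–B7, B4–B8
Each bag holds 2 vertices, so the decomposition has width 1, which upper-bounds the treewidth. G has an edge, so its treewidth is at least 1. Combining the bounds, tw(G) = 1.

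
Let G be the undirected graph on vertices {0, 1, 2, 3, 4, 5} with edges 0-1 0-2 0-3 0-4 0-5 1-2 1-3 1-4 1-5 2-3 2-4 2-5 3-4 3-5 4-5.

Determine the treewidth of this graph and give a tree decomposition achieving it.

Treewidth 5.
One optimal decomposition is:
Bags: B1 = {0, 1, 2, 3, 4, 5}
Tree: (single bag)

A single bag containing all 6 vertices is trivially a valid decomposition of width 5. On the other hand G contains the 6-clique {0, 1, 2, 3, 4, 5}. A clique must lie in a single bag of any decomposition, so no decomposition can have width below 5. The upper and lower bounds meet at 5, so that is the treewidth.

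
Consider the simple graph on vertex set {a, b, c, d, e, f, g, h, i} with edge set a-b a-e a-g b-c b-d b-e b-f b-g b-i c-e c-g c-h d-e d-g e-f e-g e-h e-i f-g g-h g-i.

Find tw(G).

3

A width-3 tree decomposition is:
Bags: B1 = {c, e, g, h}  B2 = {b, c, e, g}  B3 = {b, e, g, i}  B4 = {b, d, e, g}  B5 = {b, e, f, g}  B6 = {a, b, e, g}
Tree: B1–B2, B2–B3, B3–B4, B2–B5, B5–B6
Every bag has size at most 4, so the width is 4 − 1 = 3 and tw(G) ≤ 3. On the other hand G contains the 4-clique {c, e, g, h}. A clique must lie in a single bag of any decomposition, so no decomposition can have width below 3. Therefore the treewidth is 3.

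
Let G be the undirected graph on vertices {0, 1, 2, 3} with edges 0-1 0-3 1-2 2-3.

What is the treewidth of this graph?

A width-2 tree decomposition is:
Bags: B1 = {0, 2, 3}  B2 = {0, 1, 2}
Tree: B1–B2
Each bag holds 3 vertices, so the decomposition has width 2, which upper-bounds the treewidth. The edges 2–3–0–1–2 form a cycle, so G is not a tree and its treewidth is at least 2. Therefore the treewidth is 2.

2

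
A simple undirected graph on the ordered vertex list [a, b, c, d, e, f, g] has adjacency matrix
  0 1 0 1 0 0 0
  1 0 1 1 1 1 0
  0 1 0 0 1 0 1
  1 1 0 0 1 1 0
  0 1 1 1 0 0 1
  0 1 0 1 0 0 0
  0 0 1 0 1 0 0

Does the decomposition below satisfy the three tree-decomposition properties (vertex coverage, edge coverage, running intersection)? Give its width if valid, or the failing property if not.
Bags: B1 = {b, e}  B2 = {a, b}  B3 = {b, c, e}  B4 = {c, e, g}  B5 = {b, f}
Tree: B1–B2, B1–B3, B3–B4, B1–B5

No — vertex d appears in no bag.

A tree decomposition must satisfy three properties: every vertex lies in some bag; for every edge, both endpoints lie together in some bag; and for every vertex, the bags containing it form a connected subtree. Here vertex d appears in no bag, so the decomposition is invalid.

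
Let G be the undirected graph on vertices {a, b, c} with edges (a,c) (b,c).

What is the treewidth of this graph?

1

A width-1 tree decomposition is:
Bags: B1 = {a, c}  B2 = {b, c}
Tree: B1–B2
Every bag has size at most 2, so the width is 2 − 1 = 1 and tw(G) ≤ 1. G has an edge, so its treewidth is at least 1. Hence tw(G) = 1 exactly.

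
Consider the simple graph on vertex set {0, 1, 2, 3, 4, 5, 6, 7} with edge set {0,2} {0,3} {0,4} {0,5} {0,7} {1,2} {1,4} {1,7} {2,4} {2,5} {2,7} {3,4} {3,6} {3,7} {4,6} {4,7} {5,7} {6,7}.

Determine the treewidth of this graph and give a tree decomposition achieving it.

Treewidth 3.
One such decomposition:
Bags: B1 = {0, 3, 4, 7}  B2 = {0, 2, 4, 7}  B3 = {3, 4, 6, 7}  B4 = {0, 2, 5, 7}  B5 = {1, 2, 4, 7}
Tree: B1–B2, B1–B3, B2–B4, B2–B5

Every bag has size at most 4, so the width is 4 − 1 = 3 and tw(G) ≤ 3. For the lower bound, the 4 vertices {0, 2, 4, 7} are pairwise adjacent, and any tree decomposition puts a clique entirely inside one bag — forcing width ≥ 3. Hence tw(G) = 3 exactly.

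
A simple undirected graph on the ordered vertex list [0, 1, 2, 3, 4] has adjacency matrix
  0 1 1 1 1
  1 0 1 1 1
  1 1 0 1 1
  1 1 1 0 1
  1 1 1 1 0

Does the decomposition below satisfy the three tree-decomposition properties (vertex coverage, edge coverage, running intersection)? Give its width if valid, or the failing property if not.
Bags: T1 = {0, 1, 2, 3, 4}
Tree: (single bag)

Vertex coverage: the bags together contain {0, 1, 2, 3, 4}, the full vertex set. Edge coverage: each edge of G has both endpoints in at least one bag. Running intersection: for every vertex, the bags containing it form a connected subtree. All three properties hold, so this is a valid tree decomposition of width max|bag| − 1 = 4, and hence tw(G) ≤ 4.

Yes; width 4.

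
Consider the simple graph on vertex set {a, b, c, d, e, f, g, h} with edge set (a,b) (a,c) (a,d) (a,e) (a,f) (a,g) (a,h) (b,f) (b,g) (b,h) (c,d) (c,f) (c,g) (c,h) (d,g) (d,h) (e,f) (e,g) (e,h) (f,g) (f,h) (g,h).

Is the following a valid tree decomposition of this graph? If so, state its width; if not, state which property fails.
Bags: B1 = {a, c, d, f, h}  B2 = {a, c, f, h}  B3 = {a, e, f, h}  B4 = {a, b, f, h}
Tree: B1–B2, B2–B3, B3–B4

No — vertex g appears in no bag.

A tree decomposition must satisfy three properties: every vertex lies in some bag; for every edge, both endpoints lie together in some bag; and for every vertex, the bags containing it form a connected subtree. Here vertex g appears in no bag, so the decomposition is invalid.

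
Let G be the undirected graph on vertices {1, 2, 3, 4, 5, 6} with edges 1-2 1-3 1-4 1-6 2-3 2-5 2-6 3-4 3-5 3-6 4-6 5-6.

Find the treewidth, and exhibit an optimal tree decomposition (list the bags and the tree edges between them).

Treewidth 3.
One such decomposition:
Bags: B1 = {2, 3, 5, 6}  B2 = {1, 2, 3, 6}  B3 = {1, 3, 4, 6}
Tree: B1–B2, B2–B3

Each bag holds 4 vertices, so the decomposition has width 3, which upper-bounds the treewidth. For the lower bound, the 4 vertices {1, 2, 3, 6} are pairwise adjacent, and any tree decomposition puts a clique entirely inside one bag — forcing width ≥ 3. Combining the bounds, tw(G) = 3.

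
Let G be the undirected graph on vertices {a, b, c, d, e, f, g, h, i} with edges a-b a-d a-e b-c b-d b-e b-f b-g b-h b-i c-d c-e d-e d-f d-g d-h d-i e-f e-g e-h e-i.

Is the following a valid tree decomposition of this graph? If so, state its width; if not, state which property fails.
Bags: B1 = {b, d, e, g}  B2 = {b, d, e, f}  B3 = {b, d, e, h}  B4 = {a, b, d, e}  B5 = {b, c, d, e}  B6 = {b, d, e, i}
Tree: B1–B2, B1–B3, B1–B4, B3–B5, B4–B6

Yes; width 3.

Vertex coverage: the bags together contain {a, b, c, d, e, f, g, h, i}, the full vertex set. Edge coverage: each edge of G has both endpoints in at least one bag. Running intersection: for every vertex, the bags containing it form a connected subtree. All three properties hold, so this is a valid tree decomposition of width max|bag| − 1 = 3, and hence tw(G) ≤ 3.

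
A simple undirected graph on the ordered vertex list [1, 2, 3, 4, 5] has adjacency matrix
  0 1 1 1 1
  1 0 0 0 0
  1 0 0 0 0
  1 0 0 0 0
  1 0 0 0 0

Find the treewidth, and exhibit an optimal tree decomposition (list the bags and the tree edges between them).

Treewidth 1.
Bags: B1 = {1, 5}  B2 = {1, 3}  B3 = {1, 4}  B4 = {1, 2}
Tree: B1–B2, B2–B3, B2–B4

Every bag has size at most 2, so the width is 2 − 1 = 1 and tw(G) ≤ 1. Since G has at least one edge (e.g. 5–1), it is not an edgeless graph, so tw(G) ≥ 1. Therefore the treewidth is 1.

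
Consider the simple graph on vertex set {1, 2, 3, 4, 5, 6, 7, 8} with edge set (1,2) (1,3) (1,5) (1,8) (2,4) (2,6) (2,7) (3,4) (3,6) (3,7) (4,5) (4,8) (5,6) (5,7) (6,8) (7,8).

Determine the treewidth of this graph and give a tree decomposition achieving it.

Every bag has size at most 5, so the width is 5 − 1 = 4 and tw(G) ≤ 4. For the lower bound: the 5 vertex sets {4,5}, {7,8}, {2,6}, {1}, {3} are disjoint, each induces a connected subgraph, and every pair is joined by at least one edge of G. Contracting each set to a single vertex therefore yields K_{5} as a minor, and since treewidth is minor-monotone, tw(G) ≥ tw(K_{5}) = 4. The upper and lower bounds meet at 4, so that is the treewidth.

Treewidth 4.
One such decomposition:
Bags: B1 = {1, 4, 5, 6, 7}  B2 = {1, 4, 6, 7, 8}  B3 = {1, 2, 4, 6, 7}  B4 = {1, 3, 4, 6, 7}
Tree: B1–B2, B2–B3, B3–B4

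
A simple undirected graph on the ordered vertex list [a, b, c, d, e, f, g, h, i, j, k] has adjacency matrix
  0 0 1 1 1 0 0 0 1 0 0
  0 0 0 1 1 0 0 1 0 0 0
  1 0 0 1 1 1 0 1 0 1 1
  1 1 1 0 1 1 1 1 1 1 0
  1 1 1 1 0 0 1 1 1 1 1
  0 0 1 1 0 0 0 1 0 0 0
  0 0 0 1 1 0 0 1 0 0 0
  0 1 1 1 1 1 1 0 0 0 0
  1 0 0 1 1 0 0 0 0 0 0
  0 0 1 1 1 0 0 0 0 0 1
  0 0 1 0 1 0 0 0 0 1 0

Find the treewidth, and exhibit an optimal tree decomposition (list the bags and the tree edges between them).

The largest bag has 4 vertices, giving width 3; this decomposition certifies tw(G) ≤ 3. On the other hand G contains the 4-clique {c, d, e, j}. A clique must lie in a single bag of any decomposition, so no decomposition can have width below 3. Therefore the treewidth is 3.

Treewidth 3.
One optimal decomposition is:
Bags: B1 = {c, d, e, h}  B2 = {b, d, e, h}  B3 = {c, d, f, h}  B4 = {c, d, e, j}  B5 = {d, e, g, h}  B6 = {a, c, d, e}  B7 = {c, e, j, k}  B8 = {a, d, e, i}
Tree: B1–B2, B1–B3, B1–B4, B1–B5, B4–B6, B4–B7, B6–B8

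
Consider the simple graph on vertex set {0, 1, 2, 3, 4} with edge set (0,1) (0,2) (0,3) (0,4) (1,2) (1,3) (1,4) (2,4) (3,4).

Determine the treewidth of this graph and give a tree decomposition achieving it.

The largest bag has 4 vertices, giving width 3; this decomposition certifies tw(G) ≤ 3. Conversely, {0, 1, 2, 4} is a clique of size 4, and the vertices of any clique must share a bag in every tree decomposition; so some bag has ≥ 4 vertices and tw(G) ≥ 3. The upper and lower bounds meet at 3, so that is the treewidth.

Treewidth 3.
Bags: B1 = {0, 1, 2, 4}  B2 = {0, 1, 3, 4}
Tree: B1–B2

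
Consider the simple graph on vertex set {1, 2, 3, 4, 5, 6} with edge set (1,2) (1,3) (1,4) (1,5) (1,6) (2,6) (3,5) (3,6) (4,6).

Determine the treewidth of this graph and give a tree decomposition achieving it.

The largest bag has 3 vertices, giving width 2; this decomposition certifies tw(G) ≤ 2. Conversely, {1, 3, 5} is a clique of size 3, and the vertices of any clique must share a bag in every tree decomposition; so some bag has ≥ 3 vertices and tw(G) ≥ 2. Therefore the treewidth is 2.

Treewidth 2.
One such decomposition:
Bags: B1 = {1, 2, 6}  B2 = {1, 3, 6}  B3 = {1, 4, 6}  B4 = {1, 3, 5}
Tree: B1–B2, B1–B3, B2–B4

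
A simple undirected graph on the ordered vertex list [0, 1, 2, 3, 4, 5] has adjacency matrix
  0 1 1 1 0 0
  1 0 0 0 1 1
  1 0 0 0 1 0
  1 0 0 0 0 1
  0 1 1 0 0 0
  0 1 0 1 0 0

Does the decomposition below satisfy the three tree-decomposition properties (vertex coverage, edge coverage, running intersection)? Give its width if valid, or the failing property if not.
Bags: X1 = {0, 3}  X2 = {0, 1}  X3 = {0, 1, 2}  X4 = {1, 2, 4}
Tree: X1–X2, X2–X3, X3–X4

A tree decomposition must satisfy three properties: every vertex lies in some bag; for every edge, both endpoints lie together in some bag; and for every vertex, the bags containing it form a connected subtree. Here vertex 5 appears in no bag, so the decomposition is invalid.

No — vertex 5 appears in no bag.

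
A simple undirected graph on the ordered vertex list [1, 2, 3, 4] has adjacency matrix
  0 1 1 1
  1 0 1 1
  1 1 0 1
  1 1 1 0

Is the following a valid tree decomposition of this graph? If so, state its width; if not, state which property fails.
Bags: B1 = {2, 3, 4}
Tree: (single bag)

A tree decomposition must satisfy three properties: every vertex lies in some bag; for every edge, both endpoints lie together in some bag; and for every vertex, the bags containing it form a connected subtree. Here vertex 1 appears in no bag, so the decomposition is invalid.

No — vertex 1 appears in no bag.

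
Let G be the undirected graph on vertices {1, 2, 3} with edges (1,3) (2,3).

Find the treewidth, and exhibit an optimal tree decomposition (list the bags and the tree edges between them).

The largest bag has 2 vertices, giving width 1; this decomposition certifies tw(G) ≤ 1. G has an edge, so its treewidth is at least 1. Hence tw(G) = 1 exactly.

Treewidth 1.
Bags: B1 = {1, 3}  B2 = {2, 3}
Tree: B1–B2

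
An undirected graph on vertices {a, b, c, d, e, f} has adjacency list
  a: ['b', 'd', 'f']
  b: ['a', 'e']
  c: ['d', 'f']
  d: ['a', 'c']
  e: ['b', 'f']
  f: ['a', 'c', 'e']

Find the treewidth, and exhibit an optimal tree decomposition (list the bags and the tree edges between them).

Every bag has size at most 3, so the width is 3 − 1 = 2 and tw(G) ≤ 2. For the lower bound, G contains the cycle b–e–f–a–b, so G is not a forest; only forests have treewidth ≤ 1, hence tw(G) ≥ 2. The upper and lower bounds meet at 2, so that is the treewidth.

Treewidth 2.
Bags: B1 = {a, b, e}  B2 = {a, e, f}  B3 = {a, d, f}  B4 = {c, d, f}
Tree: B1–B2, B2–B3, B3–B4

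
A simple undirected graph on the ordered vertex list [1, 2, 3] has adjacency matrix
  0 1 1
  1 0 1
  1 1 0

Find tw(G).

A width-2 tree decomposition is:
Bags: B1 = {1, 2, 3}
Tree: (single bag)
With just one bag of size 3, the width is 3 − 1 = 2, so tw(G) ≤ 2. Conversely, {1, 2, 3} is a clique of size 3, and the vertices of any clique must share a bag in every tree decomposition; so some bag has ≥ 3 vertices and tw(G) ≥ 2. The upper and lower bounds meet at 2, so that is the treewidth.

2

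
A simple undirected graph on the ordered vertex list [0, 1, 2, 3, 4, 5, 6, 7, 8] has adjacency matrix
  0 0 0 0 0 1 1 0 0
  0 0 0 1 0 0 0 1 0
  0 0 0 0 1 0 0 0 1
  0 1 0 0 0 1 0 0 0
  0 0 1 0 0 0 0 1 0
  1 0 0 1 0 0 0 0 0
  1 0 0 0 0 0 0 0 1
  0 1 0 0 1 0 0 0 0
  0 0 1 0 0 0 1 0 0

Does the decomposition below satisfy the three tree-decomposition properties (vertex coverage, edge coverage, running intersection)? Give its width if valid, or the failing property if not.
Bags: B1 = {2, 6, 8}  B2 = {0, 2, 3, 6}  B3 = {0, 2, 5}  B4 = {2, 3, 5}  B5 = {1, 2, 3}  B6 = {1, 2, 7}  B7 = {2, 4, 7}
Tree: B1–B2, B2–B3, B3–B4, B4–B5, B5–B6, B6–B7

A tree decomposition must satisfy three properties: every vertex lies in some bag; for every edge, both endpoints lie together in some bag; and for every vertex, the bags containing it form a connected subtree. Here bags containing vertex 3 are not connected in the tree, so the decomposition is invalid.

No — bags containing vertex 3 are not connected in the tree.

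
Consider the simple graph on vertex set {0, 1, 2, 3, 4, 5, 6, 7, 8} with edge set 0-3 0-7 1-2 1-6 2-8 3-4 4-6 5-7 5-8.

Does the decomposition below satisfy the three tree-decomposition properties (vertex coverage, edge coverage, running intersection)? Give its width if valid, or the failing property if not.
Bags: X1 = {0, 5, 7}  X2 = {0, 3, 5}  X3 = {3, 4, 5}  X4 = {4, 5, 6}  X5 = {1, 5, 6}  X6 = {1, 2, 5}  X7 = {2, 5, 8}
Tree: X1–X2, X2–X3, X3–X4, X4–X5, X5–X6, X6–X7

Yes; width 2.

Every vertex of G appears in some bag (union = {0, 1, 2, 3, 4, 5, 6, 7, 8}); every edge is covered by a bag; and for each vertex v the set of bags containing v is connected in the bag tree. The decomposition is therefore valid. The largest bag has 3 vertices, so the width is 2.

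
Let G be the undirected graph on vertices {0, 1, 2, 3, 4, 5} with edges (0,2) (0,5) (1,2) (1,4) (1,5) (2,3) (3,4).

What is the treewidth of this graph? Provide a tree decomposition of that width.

The largest bag has 3 vertices, giving width 2; this decomposition certifies tw(G) ≤ 2. For the lower bound, G contains the cycle 3–4–1–2–3, so G is not a forest; only forests have treewidth ≤ 1, hence tw(G) ≥ 2. Therefore the treewidth is 2.

Treewidth 2.
Bags: B1 = {2, 3, 4}  B2 = {1, 2, 4}  B3 = {0, 1, 2}  B4 = {0, 1, 5}
Tree: B1–B2, B2–B3, B3–B4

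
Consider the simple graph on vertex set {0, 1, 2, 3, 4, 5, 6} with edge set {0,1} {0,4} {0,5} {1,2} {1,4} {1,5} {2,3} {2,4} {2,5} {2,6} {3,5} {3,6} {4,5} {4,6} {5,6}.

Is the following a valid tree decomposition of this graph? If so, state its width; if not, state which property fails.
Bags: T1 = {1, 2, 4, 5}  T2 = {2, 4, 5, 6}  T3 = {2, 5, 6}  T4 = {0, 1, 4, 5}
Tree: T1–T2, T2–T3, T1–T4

A tree decomposition must satisfy three properties: every vertex lies in some bag; for every edge, both endpoints lie together in some bag; and for every vertex, the bags containing it form a connected subtree. Here vertex 3 appears in no bag, so the decomposition is invalid.

No — vertex 3 appears in no bag.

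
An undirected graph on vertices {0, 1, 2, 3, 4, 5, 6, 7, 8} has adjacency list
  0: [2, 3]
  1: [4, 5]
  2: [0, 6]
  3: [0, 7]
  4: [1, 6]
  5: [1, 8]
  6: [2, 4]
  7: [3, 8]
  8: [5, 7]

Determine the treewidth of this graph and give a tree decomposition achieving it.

Treewidth 2.
One optimal decomposition is:
Bags: B1 = {0, 2, 3}  B2 = {2, 3, 6}  B3 = {3, 4, 6}  B4 = {1, 3, 4}  B5 = {1, 3, 5}  B6 = {3, 5, 8}  B7 = {3, 7, 8}
Tree: B1–B2, B2–B3, B3–B4, B4–B5, B5–B6, B6–B7

Each bag holds 3 vertices, so the decomposition has width 2, which upper-bounds the treewidth. For the lower bound, G contains the cycle 3–0–2–6–4–1–5–8–7–3, so G is not a forest; only forests have treewidth ≤ 1, hence tw(G) ≥ 2. Combining the bounds, tw(G) = 2.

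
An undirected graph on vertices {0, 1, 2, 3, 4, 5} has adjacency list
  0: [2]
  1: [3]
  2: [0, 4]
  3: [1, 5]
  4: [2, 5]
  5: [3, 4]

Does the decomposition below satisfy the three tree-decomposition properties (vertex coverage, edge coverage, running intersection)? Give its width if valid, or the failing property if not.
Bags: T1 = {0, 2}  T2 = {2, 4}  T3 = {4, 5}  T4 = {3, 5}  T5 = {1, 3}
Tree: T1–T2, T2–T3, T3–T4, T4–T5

Checking the three conditions: (i) the bags cover all of {0, 1, 2, 3, 4, 5}; (ii) for each edge, some bag contains both endpoints; (iii) the bags containing any fixed vertex form a subtree. All hold, so the decomposition is valid with width 2 − 1 = 1.

Yes; width 1.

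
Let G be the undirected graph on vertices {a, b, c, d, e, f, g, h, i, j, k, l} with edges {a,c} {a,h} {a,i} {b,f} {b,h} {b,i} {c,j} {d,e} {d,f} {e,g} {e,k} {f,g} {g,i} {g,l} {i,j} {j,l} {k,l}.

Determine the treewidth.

A width-3 tree decomposition is:
Bags: B1 = {a, c, h, j}  B2 = {a, h, i, j}  B3 = {b, h, i, j}  B4 = {b, i, j, l}  B5 = {b, g, i, l}  B6 = {b, f, g, l}  B7 = {f, g, k, l}  B8 = {e, f, g, k}  B9 = {d, e, f, k}
Tree: B1–B2, B2–B3, B3–B4, B4–B5, B5–B6, B6–B7, B7–B8, B8–B9
Every bag has size at most 4, so the width is 4 − 1 = 3 and tw(G) ≤ 3. For the lower bound: the 4 vertex sets {a,c,h}, {j}, {i}, {b,f,g,l} are disjoint, each induces a connected subgraph, and every pair is joined by at least one edge of G. Contracting each set to a single vertex therefore yields K_{4} as a minor, and since treewidth is minor-monotone, tw(G) ≥ tw(K_{4}) = 3. The upper and lower bounds meet at 3, so that is the treewidth.

3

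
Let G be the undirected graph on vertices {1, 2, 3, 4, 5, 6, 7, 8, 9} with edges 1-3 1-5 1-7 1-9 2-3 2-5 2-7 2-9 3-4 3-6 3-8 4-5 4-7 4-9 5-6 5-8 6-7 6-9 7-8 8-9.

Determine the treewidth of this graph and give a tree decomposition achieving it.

Treewidth 4.
One such decomposition:
Bags: B1 = {3, 4, 5, 7, 9}  B2 = {3, 5, 7, 8, 9}  B3 = {2, 3, 5, 7, 9}  B4 = {1, 3, 5, 7, 9}  B5 = {3, 5, 6, 7, 9}
Tree: B1–B2, B2–B3, B3–B4, B4–B5

The largest bag has 5 vertices, giving width 4; this decomposition certifies tw(G) ≤ 4. For the lower bound: the 5 vertex sets {4,9}, {5,8}, {2,3}, {7}, {1} are disjoint, each induces a connected subgraph, and every pair is joined by at least one edge of G. Contracting each set to a single vertex therefore yields K_{5} as a minor, and since treewidth is minor-monotone, tw(G) ≥ tw(K_{5}) = 4. Combining the bounds, tw(G) = 4.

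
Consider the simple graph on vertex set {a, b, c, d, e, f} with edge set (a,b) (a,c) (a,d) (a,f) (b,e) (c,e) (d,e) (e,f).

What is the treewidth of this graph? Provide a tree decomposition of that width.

The largest bag has 3 vertices, giving width 2; this decomposition certifies tw(G) ≤ 2. The edges f–e–b–a–f form a cycle, so G is not a tree and its treewidth is at least 2. The upper and lower bounds meet at 2, so that is the treewidth.

Treewidth 2.
Bags: B1 = {a, e, f}  B2 = {a, b, e}  B3 = {a, d, e}  B4 = {a, c, e}
Tree: B1–B2, B2–B3, B3–B4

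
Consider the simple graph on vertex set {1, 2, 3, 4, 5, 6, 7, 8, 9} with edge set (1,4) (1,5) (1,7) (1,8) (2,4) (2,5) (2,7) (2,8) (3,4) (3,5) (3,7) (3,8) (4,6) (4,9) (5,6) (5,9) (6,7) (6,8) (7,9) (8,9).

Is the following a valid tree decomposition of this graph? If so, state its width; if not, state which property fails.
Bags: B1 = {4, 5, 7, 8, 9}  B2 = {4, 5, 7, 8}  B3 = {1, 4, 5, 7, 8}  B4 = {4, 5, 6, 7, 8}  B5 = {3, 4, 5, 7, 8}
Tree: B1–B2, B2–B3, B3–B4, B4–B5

No — vertex 2 appears in no bag.

A tree decomposition must satisfy three properties: every vertex lies in some bag; for every edge, both endpoints lie together in some bag; and for every vertex, the bags containing it form a connected subtree. Here vertex 2 appears in no bag, so the decomposition is invalid.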